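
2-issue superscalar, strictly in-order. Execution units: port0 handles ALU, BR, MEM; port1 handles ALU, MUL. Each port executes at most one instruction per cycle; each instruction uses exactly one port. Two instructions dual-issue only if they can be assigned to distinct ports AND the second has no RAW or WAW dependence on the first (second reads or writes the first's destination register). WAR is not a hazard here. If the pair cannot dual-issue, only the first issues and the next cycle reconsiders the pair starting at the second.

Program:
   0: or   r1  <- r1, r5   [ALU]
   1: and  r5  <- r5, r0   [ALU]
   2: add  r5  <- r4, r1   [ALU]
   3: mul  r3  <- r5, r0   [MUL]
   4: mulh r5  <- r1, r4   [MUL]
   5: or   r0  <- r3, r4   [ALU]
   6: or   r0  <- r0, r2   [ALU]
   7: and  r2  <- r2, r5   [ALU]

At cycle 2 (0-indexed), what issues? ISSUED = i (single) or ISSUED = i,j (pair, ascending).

#0 head=0: or/and i0/i1 dual
#1 head=2: add i2 RAW r5
#2 head=3: mul i3 no-port MUL/MUL
#3 head=4: mulh/or i4/i5 dual
#4 head=6: or/and i6/i7 dual

ISSUED = 3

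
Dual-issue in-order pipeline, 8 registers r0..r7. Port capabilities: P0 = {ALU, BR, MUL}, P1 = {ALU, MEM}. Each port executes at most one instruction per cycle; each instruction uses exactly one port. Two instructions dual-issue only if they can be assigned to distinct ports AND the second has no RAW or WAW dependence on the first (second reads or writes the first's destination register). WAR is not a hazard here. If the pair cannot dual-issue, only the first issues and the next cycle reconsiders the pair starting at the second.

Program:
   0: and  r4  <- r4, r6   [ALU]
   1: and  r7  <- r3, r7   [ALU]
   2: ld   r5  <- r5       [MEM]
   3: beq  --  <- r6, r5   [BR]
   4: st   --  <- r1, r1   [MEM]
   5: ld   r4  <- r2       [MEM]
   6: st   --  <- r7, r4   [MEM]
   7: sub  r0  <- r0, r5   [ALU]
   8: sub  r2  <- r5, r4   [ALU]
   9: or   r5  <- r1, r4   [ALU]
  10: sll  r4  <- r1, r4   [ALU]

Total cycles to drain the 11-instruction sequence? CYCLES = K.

CYCLES = 7

#0 head=0: and and i0/i1 2-wide
#1 head=2: ld i2 RAW r5
#2 head=3: beq st i3/i4 2-wide
#3 head=5: ld i5 no-port MEM/MEM
#4 head=6: st sub i6/i7 2-wide
#5 head=8: sub or i8/i9 2-wide
#6 head=10: sll i10 tail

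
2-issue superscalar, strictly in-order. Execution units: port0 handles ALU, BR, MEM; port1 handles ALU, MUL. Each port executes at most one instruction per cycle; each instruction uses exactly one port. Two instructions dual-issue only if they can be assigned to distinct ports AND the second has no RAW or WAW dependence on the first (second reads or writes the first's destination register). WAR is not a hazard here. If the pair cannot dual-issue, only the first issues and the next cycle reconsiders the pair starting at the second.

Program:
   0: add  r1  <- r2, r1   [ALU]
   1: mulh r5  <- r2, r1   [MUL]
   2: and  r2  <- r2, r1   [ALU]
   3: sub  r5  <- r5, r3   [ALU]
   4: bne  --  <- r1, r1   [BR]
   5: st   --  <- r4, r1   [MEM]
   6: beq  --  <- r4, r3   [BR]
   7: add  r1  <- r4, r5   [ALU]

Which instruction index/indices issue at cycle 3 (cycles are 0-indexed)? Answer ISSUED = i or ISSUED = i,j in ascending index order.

ISSUED = 5

t=0 i0:add ; RAW r1
t=1 i1+i2:mulh and ; dual
t=2 i3+i4:sub bne ; dual
t=3 i5:st ; no-port MEM/BR
t=4 i6+i7:beq add ; dual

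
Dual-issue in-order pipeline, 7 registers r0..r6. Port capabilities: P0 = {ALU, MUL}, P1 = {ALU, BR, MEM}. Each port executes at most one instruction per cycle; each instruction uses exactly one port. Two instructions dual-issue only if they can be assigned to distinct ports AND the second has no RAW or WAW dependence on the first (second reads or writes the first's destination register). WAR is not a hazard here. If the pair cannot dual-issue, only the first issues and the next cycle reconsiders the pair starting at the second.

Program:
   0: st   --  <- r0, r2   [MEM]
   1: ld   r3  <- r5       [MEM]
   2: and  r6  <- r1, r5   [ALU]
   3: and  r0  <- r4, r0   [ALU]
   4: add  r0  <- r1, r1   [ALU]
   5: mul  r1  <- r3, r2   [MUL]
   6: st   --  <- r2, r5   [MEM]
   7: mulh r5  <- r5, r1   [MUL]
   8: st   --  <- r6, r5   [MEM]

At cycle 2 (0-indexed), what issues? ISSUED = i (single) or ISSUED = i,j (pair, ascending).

ISSUED = 3

  cy0 -> i0 (st.MEM) no-port MEM/MEM
  cy1 -> i1,i2 (ld.MEM/and.ALU) 2-wide
  cy2 -> i3 (and.ALU) WAW r0
  cy3 -> i4,i5 (add.ALU/mul.MUL) 2-wide
  cy4 -> i6,i7 (st.MEM/mulh.MUL) 2-wide
  cy5 -> i8 (st.MEM) tail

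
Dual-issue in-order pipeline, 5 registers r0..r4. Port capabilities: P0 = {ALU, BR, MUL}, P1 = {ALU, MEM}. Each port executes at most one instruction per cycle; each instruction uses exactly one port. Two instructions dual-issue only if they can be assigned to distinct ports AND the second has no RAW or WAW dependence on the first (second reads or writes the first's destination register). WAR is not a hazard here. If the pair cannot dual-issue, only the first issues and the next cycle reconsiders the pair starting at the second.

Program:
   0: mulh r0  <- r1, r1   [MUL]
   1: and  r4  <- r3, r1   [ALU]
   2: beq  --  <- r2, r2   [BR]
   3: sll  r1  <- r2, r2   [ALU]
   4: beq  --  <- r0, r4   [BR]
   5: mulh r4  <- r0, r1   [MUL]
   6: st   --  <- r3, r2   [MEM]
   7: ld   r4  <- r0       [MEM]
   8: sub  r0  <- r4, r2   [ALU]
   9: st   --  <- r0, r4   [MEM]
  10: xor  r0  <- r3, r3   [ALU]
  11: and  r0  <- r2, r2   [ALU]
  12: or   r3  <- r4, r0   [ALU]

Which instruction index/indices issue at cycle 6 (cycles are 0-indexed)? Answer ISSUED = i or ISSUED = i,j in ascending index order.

ISSUED = 9,10

#0 head=0: mulh;and i0&i1 dual
#1 head=2: beq;sll i2&i3 dual
#2 head=4: beq i4 no-port BR/MUL
#3 head=5: mulh;st i5&i6 dual
#4 head=7: ld i7 RAW r4
#5 head=8: sub i8 RAW r0
#6 head=9: st;xor i9&i10 dual
#7 head=11: and i11 RAW r0
#8 head=12: or i12 tail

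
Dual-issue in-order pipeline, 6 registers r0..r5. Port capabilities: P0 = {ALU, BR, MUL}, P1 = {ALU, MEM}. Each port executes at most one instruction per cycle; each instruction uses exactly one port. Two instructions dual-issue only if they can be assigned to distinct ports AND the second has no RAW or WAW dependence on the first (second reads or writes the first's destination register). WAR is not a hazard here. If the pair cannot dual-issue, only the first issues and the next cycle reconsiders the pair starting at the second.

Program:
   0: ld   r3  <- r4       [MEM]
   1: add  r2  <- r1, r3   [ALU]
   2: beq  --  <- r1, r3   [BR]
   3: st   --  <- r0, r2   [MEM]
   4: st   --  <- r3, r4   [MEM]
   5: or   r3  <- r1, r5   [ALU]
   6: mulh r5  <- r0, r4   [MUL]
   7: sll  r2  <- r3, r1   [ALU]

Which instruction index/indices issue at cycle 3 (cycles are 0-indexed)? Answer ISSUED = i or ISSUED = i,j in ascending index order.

c0: i0 ld  RAW r3
c1: i1+i2 add;beq  pair
c2: i3 st  no-port MEM/MEM
c3: i4+i5 st;or  pair
c4: i6+i7 mulh;sll  pair

ISSUED = 4,5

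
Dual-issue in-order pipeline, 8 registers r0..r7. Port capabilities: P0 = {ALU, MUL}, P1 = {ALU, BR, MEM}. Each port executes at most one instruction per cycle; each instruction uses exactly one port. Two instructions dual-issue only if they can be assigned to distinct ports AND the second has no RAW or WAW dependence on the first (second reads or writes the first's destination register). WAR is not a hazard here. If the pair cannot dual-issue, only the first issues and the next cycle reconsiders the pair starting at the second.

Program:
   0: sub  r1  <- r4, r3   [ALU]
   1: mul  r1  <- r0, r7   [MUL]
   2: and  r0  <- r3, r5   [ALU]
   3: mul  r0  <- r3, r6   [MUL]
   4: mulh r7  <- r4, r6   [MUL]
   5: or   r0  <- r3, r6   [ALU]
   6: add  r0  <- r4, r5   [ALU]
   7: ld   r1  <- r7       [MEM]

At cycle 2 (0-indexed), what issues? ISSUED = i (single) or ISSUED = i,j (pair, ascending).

[0] i0  sub.ALU  -- WAW r1
[1] i1,i2  mul.MUL+and.ALU  -- 2-wide
[2] i3  mul.MUL  -- no-port MUL/MUL
[3] i4,i5  mulh.MUL+or.ALU  -- 2-wide
[4] i6,i7  add.ALU+ld.MEM  -- 2-wide

ISSUED = 3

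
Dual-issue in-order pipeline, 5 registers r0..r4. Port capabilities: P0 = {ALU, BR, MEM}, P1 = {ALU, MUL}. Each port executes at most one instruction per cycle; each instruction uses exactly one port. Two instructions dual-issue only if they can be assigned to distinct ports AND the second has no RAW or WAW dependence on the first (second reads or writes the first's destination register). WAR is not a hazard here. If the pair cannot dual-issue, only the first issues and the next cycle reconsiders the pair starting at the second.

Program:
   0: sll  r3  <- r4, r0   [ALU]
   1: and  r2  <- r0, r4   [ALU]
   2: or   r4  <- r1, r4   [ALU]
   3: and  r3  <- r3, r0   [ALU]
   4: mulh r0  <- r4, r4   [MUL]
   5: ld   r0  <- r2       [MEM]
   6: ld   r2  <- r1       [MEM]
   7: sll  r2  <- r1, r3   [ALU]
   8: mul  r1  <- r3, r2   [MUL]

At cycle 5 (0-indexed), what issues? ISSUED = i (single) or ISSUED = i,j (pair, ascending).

ISSUED = 7

[0] i0&i1  sll.ALU+and.ALU  -- dual
[1] i2&i3  or.ALU+and.ALU  -- dual
[2] i4  mulh.MUL  -- WAW r0
[3] i5  ld.MEM  -- no-port MEM/MEM
[4] i6  ld.MEM  -- WAW r2
[5] i7  sll.ALU  -- RAW r2
[6] i8  mul.MUL  -- tail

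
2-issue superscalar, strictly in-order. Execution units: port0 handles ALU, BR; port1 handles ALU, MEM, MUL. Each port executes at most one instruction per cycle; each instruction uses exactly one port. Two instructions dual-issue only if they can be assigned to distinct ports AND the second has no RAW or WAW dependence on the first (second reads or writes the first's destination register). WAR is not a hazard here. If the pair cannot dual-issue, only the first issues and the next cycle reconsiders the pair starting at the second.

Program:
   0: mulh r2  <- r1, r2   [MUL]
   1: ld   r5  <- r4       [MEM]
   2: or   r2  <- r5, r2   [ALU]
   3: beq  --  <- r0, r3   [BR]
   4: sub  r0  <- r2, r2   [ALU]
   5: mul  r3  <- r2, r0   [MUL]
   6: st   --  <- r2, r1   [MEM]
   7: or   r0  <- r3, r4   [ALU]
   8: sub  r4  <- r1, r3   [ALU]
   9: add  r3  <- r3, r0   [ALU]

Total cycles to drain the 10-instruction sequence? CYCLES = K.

#0 head=0: mulh i0 no-port MUL/MEM
#1 head=1: ld i1 RAW r5
#2 head=2: or/beq i2+i3 dual
#3 head=4: sub i4 RAW r0
#4 head=5: mul i5 no-port MUL/MEM
#5 head=6: st/or i6+i7 dual
#6 head=8: sub/add i8+i9 dual

CYCLES = 7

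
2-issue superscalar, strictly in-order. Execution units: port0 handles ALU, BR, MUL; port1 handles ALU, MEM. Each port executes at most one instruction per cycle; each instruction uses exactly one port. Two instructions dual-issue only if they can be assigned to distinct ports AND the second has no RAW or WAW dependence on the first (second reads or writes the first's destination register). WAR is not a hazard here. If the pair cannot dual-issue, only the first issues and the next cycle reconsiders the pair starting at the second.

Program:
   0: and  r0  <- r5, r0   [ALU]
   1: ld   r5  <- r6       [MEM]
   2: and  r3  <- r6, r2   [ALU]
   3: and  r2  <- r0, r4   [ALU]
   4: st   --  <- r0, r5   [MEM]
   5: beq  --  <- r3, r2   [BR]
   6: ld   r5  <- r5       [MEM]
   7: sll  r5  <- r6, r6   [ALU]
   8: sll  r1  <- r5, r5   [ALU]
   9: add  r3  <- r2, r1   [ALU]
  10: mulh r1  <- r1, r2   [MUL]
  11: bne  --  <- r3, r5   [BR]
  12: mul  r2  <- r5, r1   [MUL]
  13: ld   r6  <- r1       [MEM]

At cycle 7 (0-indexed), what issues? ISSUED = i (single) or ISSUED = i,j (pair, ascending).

ISSUED = 11

  cy0 -> i0&i1 (and.ALU+ld.MEM) dual
  cy1 -> i2&i3 (and.ALU+and.ALU) dual
  cy2 -> i4&i5 (st.MEM+beq.BR) dual
  cy3 -> i6 (ld.MEM) WAW r5
  cy4 -> i7 (sll.ALU) RAW r5
  cy5 -> i8 (sll.ALU) RAW r1
  cy6 -> i9&i10 (add.ALU+mulh.MUL) dual
  cy7 -> i11 (bne.BR) no-port BR/MUL
  cy8 -> i12&i13 (mul.MUL+ld.MEM) dual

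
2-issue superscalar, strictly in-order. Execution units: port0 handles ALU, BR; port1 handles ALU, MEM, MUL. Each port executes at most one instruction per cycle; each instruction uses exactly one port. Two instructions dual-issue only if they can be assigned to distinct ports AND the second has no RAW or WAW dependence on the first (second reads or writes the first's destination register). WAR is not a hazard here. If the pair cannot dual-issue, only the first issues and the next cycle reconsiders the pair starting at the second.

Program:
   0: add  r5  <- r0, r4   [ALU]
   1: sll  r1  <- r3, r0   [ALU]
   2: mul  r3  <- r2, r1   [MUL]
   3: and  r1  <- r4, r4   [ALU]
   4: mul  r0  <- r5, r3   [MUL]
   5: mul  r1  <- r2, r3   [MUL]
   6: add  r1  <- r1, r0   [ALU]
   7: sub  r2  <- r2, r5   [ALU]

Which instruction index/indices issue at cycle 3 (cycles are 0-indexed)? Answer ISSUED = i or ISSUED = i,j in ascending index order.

t=0 i0&i1:add.ALU sll.ALU ; dual
t=1 i2&i3:mul.MUL and.ALU ; dual
t=2 i4:mul.MUL ; no-port MUL/MUL
t=3 i5:mul.MUL ; RAW+WAW r1
t=4 i6&i7:add.ALU sub.ALU ; dual

ISSUED = 5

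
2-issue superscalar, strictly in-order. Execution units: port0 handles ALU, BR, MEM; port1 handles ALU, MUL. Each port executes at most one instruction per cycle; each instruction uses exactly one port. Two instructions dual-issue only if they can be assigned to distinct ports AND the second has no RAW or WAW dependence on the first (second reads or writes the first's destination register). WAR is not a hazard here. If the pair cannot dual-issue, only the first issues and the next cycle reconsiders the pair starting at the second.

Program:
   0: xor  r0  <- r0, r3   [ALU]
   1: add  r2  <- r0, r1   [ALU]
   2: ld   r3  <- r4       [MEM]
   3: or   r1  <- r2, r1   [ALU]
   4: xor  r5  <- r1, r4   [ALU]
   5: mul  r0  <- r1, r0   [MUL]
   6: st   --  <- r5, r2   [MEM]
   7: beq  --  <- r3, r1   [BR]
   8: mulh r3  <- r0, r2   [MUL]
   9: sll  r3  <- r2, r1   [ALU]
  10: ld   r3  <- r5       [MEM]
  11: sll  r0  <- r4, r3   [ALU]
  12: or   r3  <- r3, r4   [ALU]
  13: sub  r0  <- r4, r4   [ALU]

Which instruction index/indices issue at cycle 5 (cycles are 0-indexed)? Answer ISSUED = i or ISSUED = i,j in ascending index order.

#0 head=0: xor i0 RAW r0
#1 head=1: add/ld i1+i2 2-wide
#2 head=3: or i3 RAW r1
#3 head=4: xor/mul i4+i5 2-wide
#4 head=6: st i6 no-port MEM/BR
#5 head=7: beq/mulh i7+i8 2-wide
#6 head=9: sll i9 WAW r3
#7 head=10: ld i10 RAW r3
#8 head=11: sll/or i11+i12 2-wide
#9 head=13: sub i13 tail

ISSUED = 7,8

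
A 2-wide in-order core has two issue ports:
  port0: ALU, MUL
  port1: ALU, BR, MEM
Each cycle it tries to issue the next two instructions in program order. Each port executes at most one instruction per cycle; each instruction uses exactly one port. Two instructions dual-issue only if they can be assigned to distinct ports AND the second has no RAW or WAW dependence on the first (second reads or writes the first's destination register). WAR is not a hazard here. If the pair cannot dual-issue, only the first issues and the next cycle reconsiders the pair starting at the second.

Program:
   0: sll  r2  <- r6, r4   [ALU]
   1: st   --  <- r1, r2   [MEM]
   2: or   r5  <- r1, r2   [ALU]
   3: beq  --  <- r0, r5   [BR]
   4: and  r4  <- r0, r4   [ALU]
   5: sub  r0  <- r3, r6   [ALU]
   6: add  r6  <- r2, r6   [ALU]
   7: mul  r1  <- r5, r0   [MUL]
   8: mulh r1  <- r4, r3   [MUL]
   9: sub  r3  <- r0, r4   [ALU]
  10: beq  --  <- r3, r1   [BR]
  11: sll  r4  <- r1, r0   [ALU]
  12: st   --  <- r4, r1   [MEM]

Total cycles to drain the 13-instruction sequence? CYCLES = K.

[0] i0  sll.ALU  -- RAW r2
[1] i1&i2  st.MEM;or.ALU  -- 2-wide
[2] i3&i4  beq.BR;and.ALU  -- 2-wide
[3] i5&i6  sub.ALU;add.ALU  -- 2-wide
[4] i7  mul.MUL  -- no-port MUL/MUL
[5] i8&i9  mulh.MUL;sub.ALU  -- 2-wide
[6] i10&i11  beq.BR;sll.ALU  -- 2-wide
[7] i12  st.MEM  -- tail

CYCLES = 8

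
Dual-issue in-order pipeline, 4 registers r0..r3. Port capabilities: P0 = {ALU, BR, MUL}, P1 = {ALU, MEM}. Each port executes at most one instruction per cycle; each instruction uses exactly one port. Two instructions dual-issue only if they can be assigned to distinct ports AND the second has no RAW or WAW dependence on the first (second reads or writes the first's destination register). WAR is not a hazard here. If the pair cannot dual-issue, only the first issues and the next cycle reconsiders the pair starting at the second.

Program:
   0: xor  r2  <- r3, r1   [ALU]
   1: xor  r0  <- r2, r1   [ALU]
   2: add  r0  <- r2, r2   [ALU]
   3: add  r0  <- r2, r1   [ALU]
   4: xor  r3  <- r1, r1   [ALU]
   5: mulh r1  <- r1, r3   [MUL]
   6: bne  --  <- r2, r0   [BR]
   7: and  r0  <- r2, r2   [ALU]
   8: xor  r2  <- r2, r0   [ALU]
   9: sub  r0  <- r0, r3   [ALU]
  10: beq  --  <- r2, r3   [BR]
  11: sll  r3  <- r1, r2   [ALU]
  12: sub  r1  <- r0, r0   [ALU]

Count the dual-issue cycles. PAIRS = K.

PAIRS = 4

0. xor.ALU @i0  | RAW r2
1. xor.ALU @i1  | WAW r0
2. add.ALU @i2  | WAW r0
3. add.ALU/xor.ALU @i3,i4  | 2-wide
4. mulh.MUL @i5  | no-port MUL/BR
5. bne.BR/and.ALU @i6,i7  | 2-wide
6. xor.ALU/sub.ALU @i8,i9  | 2-wide
7. beq.BR/sll.ALU @i10,i11  | 2-wide
8. sub.ALU @i12  | tail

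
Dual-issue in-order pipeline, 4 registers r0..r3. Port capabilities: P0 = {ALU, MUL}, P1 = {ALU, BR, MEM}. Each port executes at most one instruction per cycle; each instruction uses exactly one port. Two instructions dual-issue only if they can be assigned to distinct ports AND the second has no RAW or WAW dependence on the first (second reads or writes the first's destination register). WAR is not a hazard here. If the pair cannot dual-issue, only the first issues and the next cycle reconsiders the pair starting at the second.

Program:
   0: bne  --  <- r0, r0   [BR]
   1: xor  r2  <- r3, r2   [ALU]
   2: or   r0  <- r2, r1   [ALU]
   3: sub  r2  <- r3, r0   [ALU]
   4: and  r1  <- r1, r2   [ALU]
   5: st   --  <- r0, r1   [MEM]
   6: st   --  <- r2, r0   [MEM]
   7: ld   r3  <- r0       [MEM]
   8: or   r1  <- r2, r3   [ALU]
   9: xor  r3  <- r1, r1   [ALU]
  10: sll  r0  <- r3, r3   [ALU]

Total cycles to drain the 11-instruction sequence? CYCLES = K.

t=0 i0&i1:bne/xor ; dual
t=1 i2:or ; RAW r0
t=2 i3:sub ; RAW r2
t=3 i4:and ; RAW r1
t=4 i5:st ; no-port MEM/MEM
t=5 i6:st ; no-port MEM/MEM
t=6 i7:ld ; RAW r3
t=7 i8:or ; RAW r1
t=8 i9:xor ; RAW r3
t=9 i10:sll ; tail

CYCLES = 10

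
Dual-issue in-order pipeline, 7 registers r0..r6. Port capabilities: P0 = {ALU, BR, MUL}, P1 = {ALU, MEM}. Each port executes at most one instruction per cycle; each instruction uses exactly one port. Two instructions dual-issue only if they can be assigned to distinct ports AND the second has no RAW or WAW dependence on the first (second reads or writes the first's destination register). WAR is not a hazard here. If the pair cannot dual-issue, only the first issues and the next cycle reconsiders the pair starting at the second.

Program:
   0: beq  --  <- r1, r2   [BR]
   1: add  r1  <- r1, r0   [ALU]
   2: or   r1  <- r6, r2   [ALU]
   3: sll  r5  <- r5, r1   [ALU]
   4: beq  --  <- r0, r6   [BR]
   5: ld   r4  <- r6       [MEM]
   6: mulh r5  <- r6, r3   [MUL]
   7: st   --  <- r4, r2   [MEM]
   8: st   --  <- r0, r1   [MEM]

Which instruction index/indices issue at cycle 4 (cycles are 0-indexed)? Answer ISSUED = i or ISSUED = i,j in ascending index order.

ISSUED = 7

0. beq;add @i0+i1  | dual
1. or @i2  | RAW r1
2. sll;beq @i3+i4  | dual
3. ld;mulh @i5+i6  | dual
4. st @i7  | no-port MEM/MEM
5. st @i8  | tail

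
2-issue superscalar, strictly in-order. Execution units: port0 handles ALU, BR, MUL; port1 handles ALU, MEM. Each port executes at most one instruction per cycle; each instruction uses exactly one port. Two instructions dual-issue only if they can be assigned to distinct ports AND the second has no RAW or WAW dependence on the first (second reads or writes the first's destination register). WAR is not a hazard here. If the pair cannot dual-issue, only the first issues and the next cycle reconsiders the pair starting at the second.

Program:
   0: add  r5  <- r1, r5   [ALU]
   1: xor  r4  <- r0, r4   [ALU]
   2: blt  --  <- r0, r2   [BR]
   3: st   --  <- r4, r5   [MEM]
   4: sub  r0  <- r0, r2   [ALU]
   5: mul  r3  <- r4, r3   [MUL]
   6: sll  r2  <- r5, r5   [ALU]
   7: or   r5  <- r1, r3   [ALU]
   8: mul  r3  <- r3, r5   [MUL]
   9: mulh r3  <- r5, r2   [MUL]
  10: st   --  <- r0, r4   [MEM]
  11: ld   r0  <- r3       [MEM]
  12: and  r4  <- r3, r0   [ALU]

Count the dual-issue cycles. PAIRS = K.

0. add.ALU xor.ALU @i0&i1  | pair
1. blt.BR st.MEM @i2&i3  | pair
2. sub.ALU mul.MUL @i4&i5  | pair
3. sll.ALU or.ALU @i6&i7  | pair
4. mul.MUL @i8  | no-port MUL/MUL
5. mulh.MUL st.MEM @i9&i10  | pair
6. ld.MEM @i11  | RAW r0
7. and.ALU @i12  | tail

PAIRS = 5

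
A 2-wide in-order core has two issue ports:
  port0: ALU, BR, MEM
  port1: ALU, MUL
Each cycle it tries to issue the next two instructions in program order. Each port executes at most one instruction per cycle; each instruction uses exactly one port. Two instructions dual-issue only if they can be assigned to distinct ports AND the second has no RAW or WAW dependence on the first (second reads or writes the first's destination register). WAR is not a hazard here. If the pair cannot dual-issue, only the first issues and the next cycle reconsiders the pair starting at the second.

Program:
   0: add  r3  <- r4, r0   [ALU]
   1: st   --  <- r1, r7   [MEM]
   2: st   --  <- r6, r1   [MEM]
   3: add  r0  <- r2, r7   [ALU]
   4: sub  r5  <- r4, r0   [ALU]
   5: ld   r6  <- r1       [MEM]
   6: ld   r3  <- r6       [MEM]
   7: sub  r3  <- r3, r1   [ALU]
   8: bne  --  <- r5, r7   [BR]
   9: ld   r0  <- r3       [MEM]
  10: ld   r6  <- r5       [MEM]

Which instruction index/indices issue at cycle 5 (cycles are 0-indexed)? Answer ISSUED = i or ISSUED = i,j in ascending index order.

ISSUED = 9

[0] i0&i1  add/st  -- 2-wide
[1] i2&i3  st/add  -- 2-wide
[2] i4&i5  sub/ld  -- 2-wide
[3] i6  ld  -- RAW+WAW r3
[4] i7&i8  sub/bne  -- 2-wide
[5] i9  ld  -- no-port MEM/MEM
[6] i10  ld  -- tail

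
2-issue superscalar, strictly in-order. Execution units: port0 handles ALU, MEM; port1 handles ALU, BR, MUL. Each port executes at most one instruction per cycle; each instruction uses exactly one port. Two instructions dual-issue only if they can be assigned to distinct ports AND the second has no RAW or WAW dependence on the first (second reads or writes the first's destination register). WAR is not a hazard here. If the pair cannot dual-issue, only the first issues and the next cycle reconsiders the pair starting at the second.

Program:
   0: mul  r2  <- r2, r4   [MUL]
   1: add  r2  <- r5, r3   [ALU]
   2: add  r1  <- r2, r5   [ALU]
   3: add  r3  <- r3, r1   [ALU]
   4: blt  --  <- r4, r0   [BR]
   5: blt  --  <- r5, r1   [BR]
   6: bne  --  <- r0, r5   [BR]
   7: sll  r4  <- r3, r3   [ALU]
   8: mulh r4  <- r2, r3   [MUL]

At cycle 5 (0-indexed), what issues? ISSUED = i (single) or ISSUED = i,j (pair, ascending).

  cy0 -> i0 (mul.MUL) WAW r2
  cy1 -> i1 (add.ALU) RAW r2
  cy2 -> i2 (add.ALU) RAW r1
  cy3 -> i3+i4 (add.ALU blt.BR) 2-wide
  cy4 -> i5 (blt.BR) no-port BR/BR
  cy5 -> i6+i7 (bne.BR sll.ALU) 2-wide
  cy6 -> i8 (mulh.MUL) tail

ISSUED = 6,7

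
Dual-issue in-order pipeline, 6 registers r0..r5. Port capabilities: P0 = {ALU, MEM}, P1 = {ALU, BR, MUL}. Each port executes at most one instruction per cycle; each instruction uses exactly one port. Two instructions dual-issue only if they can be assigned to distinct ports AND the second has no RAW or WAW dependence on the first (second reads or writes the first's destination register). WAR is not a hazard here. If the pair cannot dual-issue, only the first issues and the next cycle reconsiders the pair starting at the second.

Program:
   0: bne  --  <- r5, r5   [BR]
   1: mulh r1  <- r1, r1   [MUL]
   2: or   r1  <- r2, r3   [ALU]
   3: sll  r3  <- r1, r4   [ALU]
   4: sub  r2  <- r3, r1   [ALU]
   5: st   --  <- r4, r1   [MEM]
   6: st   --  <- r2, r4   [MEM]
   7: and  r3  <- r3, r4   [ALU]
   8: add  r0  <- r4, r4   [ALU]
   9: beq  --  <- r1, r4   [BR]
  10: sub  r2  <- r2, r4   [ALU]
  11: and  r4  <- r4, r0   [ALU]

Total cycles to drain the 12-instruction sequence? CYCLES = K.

CYCLES = 8

t=0 i0:bne.BR ; no-port BR/MUL
t=1 i1:mulh.MUL ; WAW r1
t=2 i2:or.ALU ; RAW r1
t=3 i3:sll.ALU ; RAW r3
t=4 i4+i5:sub.ALU st.MEM ; 2-wide
t=5 i6+i7:st.MEM and.ALU ; 2-wide
t=6 i8+i9:add.ALU beq.BR ; 2-wide
t=7 i10+i11:sub.ALU and.ALU ; 2-wide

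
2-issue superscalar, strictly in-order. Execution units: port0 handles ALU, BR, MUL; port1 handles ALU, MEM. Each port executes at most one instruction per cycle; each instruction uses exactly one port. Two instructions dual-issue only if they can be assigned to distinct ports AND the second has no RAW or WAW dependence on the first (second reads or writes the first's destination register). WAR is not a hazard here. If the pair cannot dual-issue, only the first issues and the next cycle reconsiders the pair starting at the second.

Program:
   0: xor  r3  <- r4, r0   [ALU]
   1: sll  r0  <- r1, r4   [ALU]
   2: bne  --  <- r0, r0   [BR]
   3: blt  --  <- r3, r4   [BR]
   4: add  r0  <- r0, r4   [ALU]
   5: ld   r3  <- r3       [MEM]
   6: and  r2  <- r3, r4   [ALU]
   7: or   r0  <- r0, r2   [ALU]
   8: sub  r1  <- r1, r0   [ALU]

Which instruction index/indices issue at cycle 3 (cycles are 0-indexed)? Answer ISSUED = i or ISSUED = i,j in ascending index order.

ISSUED = 5

0. xor/sll @i0+i1  | pair
1. bne @i2  | no-port BR/BR
2. blt/add @i3+i4  | pair
3. ld @i5  | RAW r3
4. and @i6  | RAW r2
5. or @i7  | RAW r0
6. sub @i8  | tail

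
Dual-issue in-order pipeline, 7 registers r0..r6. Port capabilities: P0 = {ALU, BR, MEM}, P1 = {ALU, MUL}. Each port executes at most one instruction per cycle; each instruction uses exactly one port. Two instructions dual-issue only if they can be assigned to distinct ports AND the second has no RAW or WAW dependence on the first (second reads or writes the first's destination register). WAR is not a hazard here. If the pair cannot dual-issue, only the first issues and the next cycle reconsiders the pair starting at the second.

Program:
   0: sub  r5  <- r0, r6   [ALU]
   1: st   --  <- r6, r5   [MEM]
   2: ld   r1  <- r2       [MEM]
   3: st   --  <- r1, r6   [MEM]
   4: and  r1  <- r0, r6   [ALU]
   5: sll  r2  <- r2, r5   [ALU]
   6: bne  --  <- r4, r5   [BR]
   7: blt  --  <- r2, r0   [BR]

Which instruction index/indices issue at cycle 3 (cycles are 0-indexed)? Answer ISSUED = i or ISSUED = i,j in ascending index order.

#0 head=0: sub i0 RAW r5
#1 head=1: st i1 no-port MEM/MEM
#2 head=2: ld i2 no-port MEM/MEM
#3 head=3: st and i3+i4 pair
#4 head=5: sll bne i5+i6 pair
#5 head=7: blt i7 tail

ISSUED = 3,4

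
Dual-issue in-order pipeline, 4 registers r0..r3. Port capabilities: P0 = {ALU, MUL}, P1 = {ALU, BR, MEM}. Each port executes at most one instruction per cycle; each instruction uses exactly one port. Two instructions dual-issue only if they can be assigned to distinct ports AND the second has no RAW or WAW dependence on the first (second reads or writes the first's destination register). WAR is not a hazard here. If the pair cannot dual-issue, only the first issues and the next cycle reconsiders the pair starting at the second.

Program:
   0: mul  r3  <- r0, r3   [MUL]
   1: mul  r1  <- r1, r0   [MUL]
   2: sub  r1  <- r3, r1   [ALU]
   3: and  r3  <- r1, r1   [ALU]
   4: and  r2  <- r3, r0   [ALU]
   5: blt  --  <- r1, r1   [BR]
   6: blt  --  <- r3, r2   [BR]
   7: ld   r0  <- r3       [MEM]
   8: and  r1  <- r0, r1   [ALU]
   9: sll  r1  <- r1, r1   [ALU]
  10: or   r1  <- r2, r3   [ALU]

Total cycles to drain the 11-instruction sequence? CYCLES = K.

CYCLES = 10

c0: i0 mul.MUL  no-port MUL/MUL
c1: i1 mul.MUL  RAW+WAW r1
c2: i2 sub.ALU  RAW r1
c3: i3 and.ALU  RAW r3
c4: i4,i5 and.ALU;blt.BR  pair
c5: i6 blt.BR  no-port BR/MEM
c6: i7 ld.MEM  RAW r0
c7: i8 and.ALU  RAW+WAW r1
c8: i9 sll.ALU  WAW r1
c9: i10 or.ALU  tail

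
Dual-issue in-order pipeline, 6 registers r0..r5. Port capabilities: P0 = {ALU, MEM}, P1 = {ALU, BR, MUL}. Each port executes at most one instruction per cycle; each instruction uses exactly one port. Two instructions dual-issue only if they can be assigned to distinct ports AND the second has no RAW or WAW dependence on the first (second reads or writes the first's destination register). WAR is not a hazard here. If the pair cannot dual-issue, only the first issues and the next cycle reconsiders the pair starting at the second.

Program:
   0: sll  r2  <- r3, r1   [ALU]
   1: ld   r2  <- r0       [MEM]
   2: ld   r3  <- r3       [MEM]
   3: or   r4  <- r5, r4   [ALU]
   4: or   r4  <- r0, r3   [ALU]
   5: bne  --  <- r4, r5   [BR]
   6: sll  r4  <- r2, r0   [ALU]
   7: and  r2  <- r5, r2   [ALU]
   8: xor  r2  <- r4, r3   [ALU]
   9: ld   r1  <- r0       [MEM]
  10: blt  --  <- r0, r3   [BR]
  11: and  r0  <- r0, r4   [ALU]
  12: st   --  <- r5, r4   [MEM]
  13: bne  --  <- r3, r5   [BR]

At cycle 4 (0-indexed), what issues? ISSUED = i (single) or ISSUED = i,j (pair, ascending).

ISSUED = 5,6

c0: i0 sll.ALU  WAW r2
c1: i1 ld.MEM  no-port MEM/MEM
c2: i2/i3 ld.MEM/or.ALU  pair
c3: i4 or.ALU  RAW r4
c4: i5/i6 bne.BR/sll.ALU  pair
c5: i7 and.ALU  WAW r2
c6: i8/i9 xor.ALU/ld.MEM  pair
c7: i10/i11 blt.BR/and.ALU  pair
c8: i12/i13 st.MEM/bne.BR  pair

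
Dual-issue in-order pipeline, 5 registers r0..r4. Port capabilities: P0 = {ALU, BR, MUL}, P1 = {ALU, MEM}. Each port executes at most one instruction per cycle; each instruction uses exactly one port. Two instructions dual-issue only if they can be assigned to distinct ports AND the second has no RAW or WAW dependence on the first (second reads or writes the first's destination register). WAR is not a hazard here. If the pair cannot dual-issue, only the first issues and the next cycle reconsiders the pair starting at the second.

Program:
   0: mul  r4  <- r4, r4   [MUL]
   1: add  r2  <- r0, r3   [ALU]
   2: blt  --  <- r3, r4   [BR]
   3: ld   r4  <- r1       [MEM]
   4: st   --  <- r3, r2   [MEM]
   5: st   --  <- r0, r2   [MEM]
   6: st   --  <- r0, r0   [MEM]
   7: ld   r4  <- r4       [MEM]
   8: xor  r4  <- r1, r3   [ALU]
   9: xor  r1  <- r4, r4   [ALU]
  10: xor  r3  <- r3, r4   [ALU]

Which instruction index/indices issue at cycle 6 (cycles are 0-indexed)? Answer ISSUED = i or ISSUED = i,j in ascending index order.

ISSUED = 8

#0 head=0: mul.MUL+add.ALU i0+i1 2-wide
#1 head=2: blt.BR+ld.MEM i2+i3 2-wide
#2 head=4: st.MEM i4 no-port MEM/MEM
#3 head=5: st.MEM i5 no-port MEM/MEM
#4 head=6: st.MEM i6 no-port MEM/MEM
#5 head=7: ld.MEM i7 WAW r4
#6 head=8: xor.ALU i8 RAW r4
#7 head=9: xor.ALU+xor.ALU i9+i10 2-wide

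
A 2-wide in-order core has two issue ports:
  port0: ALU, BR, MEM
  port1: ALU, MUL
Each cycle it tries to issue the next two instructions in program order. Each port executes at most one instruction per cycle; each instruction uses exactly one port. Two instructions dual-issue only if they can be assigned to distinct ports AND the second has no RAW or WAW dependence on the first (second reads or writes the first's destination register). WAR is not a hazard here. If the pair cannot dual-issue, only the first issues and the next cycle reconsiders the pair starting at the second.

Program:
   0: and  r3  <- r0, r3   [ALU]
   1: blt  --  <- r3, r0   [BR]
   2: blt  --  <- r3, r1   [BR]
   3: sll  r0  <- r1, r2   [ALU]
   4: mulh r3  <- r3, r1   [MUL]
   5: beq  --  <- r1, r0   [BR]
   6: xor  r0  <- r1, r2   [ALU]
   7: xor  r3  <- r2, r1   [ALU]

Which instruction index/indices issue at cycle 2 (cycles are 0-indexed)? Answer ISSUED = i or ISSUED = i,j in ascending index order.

c0: i0 and.ALU  RAW r3
c1: i1 blt.BR  no-port BR/BR
c2: i2&i3 blt.BR;sll.ALU  2-wide
c3: i4&i5 mulh.MUL;beq.BR  2-wide
c4: i6&i7 xor.ALU;xor.ALU  2-wide

ISSUED = 2,3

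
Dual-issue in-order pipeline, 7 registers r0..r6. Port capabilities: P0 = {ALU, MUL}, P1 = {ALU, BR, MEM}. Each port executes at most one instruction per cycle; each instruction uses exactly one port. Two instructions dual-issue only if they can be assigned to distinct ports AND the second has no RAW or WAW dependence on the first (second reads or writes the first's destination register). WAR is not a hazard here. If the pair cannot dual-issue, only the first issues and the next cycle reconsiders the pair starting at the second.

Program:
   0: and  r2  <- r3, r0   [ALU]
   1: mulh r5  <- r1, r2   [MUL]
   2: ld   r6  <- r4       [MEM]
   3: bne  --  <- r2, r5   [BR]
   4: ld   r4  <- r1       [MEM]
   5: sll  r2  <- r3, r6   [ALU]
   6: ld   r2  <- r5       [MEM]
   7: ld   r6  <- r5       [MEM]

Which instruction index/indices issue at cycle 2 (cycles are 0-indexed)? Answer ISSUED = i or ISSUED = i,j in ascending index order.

ISSUED = 3

[0] i0  and  -- RAW r2
[1] i1&i2  mulh;ld  -- dual
[2] i3  bne  -- no-port BR/MEM
[3] i4&i5  ld;sll  -- dual
[4] i6  ld  -- no-port MEM/MEM
[5] i7  ld  -- tail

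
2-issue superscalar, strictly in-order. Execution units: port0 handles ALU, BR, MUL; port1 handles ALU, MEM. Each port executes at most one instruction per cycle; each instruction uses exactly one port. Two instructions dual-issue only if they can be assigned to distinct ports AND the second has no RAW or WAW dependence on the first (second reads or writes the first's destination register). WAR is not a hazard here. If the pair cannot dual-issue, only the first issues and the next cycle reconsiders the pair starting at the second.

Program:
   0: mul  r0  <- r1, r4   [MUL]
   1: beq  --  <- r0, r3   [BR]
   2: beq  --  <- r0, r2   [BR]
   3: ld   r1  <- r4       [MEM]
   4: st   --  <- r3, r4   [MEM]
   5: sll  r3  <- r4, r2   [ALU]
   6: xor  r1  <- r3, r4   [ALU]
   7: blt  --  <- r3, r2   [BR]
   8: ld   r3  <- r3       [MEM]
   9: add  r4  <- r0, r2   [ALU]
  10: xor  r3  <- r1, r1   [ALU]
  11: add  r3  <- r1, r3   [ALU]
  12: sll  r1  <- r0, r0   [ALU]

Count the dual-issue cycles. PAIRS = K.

#0 head=0: mul.MUL i0 no-port MUL/BR
#1 head=1: beq.BR i1 no-port BR/BR
#2 head=2: beq.BR/ld.MEM i2,i3 dual
#3 head=4: st.MEM/sll.ALU i4,i5 dual
#4 head=6: xor.ALU/blt.BR i6,i7 dual
#5 head=8: ld.MEM/add.ALU i8,i9 dual
#6 head=10: xor.ALU i10 RAW+WAW r3
#7 head=11: add.ALU/sll.ALU i11,i12 dual

PAIRS = 5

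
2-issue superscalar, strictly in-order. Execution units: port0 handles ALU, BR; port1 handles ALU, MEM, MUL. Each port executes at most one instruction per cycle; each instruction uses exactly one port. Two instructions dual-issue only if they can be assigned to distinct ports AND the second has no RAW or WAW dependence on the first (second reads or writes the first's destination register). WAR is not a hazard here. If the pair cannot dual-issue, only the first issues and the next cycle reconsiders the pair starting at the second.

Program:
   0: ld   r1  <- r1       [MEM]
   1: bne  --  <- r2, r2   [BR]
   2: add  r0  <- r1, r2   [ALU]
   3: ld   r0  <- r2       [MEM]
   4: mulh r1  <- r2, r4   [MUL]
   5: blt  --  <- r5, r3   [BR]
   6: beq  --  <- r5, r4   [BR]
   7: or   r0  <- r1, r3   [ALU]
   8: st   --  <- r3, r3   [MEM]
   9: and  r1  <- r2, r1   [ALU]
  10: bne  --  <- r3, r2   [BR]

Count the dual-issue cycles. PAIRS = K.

t=0 i0,i1:ld.MEM/bne.BR ; 2-wide
t=1 i2:add.ALU ; WAW r0
t=2 i3:ld.MEM ; no-port MEM/MUL
t=3 i4,i5:mulh.MUL/blt.BR ; 2-wide
t=4 i6,i7:beq.BR/or.ALU ; 2-wide
t=5 i8,i9:st.MEM/and.ALU ; 2-wide
t=6 i10:bne.BR ; tail

PAIRS = 4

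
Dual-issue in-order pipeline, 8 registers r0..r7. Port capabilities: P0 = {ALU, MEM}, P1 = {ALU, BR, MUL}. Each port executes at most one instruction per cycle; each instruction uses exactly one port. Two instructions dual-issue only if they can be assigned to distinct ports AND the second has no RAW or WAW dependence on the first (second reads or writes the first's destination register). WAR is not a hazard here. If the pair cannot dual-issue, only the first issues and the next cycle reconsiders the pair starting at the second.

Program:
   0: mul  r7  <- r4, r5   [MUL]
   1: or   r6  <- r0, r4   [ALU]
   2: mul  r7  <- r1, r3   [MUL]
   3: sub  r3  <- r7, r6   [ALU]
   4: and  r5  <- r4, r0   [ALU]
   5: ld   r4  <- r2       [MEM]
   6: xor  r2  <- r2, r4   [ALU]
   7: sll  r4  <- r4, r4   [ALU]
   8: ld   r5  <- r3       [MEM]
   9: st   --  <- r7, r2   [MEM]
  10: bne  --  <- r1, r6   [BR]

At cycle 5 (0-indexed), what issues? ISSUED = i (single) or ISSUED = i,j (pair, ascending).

ISSUED = 8

[0] i0&i1  mul;or  -- 2-wide
[1] i2  mul  -- RAW r7
[2] i3&i4  sub;and  -- 2-wide
[3] i5  ld  -- RAW r4
[4] i6&i7  xor;sll  -- 2-wide
[5] i8  ld  -- no-port MEM/MEM
[6] i9&i10  st;bne  -- 2-wide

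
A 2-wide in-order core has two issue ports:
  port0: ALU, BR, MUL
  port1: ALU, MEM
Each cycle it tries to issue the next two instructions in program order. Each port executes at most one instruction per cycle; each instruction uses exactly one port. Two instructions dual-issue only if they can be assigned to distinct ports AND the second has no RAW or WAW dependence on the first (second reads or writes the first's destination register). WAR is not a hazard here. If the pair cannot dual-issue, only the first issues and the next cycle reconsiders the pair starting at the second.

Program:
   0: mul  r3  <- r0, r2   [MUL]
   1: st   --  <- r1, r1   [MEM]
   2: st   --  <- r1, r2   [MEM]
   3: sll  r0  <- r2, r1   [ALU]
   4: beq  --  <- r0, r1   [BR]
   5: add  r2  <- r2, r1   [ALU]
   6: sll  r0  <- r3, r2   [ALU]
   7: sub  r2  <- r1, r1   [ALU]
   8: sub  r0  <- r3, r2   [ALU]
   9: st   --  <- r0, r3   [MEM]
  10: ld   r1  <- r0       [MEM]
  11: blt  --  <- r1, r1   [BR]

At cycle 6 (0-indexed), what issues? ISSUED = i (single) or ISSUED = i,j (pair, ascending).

ISSUED = 10

0. mul.MUL st.MEM @i0+i1  | dual
1. st.MEM sll.ALU @i2+i3  | dual
2. beq.BR add.ALU @i4+i5  | dual
3. sll.ALU sub.ALU @i6+i7  | dual
4. sub.ALU @i8  | RAW r0
5. st.MEM @i9  | no-port MEM/MEM
6. ld.MEM @i10  | RAW r1
7. blt.BR @i11  | tail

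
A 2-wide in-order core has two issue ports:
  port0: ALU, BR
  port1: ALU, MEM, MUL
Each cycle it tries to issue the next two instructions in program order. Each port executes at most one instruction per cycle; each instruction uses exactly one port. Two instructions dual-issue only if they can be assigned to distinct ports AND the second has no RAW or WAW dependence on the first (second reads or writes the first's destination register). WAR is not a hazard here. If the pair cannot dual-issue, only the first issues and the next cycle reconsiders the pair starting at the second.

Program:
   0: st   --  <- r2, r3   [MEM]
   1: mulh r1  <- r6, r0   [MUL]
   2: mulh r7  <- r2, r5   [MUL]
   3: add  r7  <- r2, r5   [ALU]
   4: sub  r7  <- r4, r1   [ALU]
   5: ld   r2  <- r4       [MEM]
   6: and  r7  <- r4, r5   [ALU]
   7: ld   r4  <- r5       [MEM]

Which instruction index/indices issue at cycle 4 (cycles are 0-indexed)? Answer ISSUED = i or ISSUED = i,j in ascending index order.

ISSUED = 4,5

  cy0 -> i0 (st.MEM) no-port MEM/MUL
  cy1 -> i1 (mulh.MUL) no-port MUL/MUL
  cy2 -> i2 (mulh.MUL) WAW r7
  cy3 -> i3 (add.ALU) WAW r7
  cy4 -> i4&i5 (sub.ALU/ld.MEM) pair
  cy5 -> i6&i7 (and.ALU/ld.MEM) pair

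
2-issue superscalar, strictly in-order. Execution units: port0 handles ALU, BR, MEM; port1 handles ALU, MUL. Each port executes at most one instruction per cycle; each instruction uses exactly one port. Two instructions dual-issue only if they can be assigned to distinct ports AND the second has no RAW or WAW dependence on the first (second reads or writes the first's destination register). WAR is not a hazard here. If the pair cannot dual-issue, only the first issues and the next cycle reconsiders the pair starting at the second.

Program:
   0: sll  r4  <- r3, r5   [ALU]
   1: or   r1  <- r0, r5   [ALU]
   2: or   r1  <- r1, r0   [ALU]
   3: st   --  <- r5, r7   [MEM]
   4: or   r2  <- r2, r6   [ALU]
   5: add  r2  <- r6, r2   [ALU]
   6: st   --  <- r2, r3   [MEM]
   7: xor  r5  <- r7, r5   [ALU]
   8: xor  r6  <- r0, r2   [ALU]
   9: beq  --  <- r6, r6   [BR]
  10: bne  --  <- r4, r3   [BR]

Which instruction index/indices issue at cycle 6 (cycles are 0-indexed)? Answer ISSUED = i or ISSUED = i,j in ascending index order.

0. sll;or @i0&i1  | dual
1. or;st @i2&i3  | dual
2. or @i4  | RAW+WAW r2
3. add @i5  | RAW r2
4. st;xor @i6&i7  | dual
5. xor @i8  | RAW r6
6. beq @i9  | no-port BR/BR
7. bne @i10  | tail

ISSUED = 9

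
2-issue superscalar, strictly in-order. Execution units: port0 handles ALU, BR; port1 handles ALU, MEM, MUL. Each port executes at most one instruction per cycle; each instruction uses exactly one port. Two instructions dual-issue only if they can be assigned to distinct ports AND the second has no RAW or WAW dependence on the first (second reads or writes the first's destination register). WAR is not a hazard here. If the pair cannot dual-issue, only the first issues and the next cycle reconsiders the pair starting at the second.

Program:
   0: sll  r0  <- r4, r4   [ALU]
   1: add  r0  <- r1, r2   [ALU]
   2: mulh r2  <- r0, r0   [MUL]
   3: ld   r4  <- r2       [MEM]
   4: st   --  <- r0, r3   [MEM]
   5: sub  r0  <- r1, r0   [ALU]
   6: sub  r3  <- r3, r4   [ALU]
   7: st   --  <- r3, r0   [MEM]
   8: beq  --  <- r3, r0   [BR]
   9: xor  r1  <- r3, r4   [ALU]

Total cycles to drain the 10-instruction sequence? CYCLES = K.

0. sll @i0  | WAW r0
1. add @i1  | RAW r0
2. mulh @i2  | no-port MUL/MEM
3. ld @i3  | no-port MEM/MEM
4. st sub @i4/i5  | pair
5. sub @i6  | RAW r3
6. st beq @i7/i8  | pair
7. xor @i9  | tail

CYCLES = 8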